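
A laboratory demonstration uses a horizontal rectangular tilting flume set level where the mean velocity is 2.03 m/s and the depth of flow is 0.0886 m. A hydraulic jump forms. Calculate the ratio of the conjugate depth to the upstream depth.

Fr₁ = V₁/√(g·y₁) = 2.03/√(9.81×0.0886) = 2.18.
By Bélanger, y₂/y₁ = ½[√(1 + 8Fr₁²) − 1] = ½[√38.93 − 1] = 2.62.

y₂/y₁ = 2.62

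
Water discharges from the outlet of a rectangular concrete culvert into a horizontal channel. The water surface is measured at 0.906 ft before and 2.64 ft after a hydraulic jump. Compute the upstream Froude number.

Fr₁ = 2.39

For a rectangular channel the momentum equation gives q² = ½·g·y₁·y₂·(y₁ + y₂) = ½×32.2×0.906×2.64×3.55 = 137.
q = √137 = 11.7 ft²/s.
V₁ = q/y₁ = 12.9 ft/s; Fr₁ = V₁/√(g·y₁) = 2.39.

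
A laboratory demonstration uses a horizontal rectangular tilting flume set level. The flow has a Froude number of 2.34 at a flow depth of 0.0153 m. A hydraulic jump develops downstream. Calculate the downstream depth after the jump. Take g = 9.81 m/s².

Fr₁ = 2.34 (given).
Sequent-depth ratio: y₂/y₁ = ½[√(1 + 8Fr₁²) − 1] = ½[√44.80 − 1] = 2.85.
y₂ = 2.85 × 0.0153 = 0.0436 m.

y₂ = 0.0436 m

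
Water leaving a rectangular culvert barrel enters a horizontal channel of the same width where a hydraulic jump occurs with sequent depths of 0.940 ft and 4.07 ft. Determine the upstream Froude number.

For a rectangular channel the momentum equation gives q² = ½·g·y₁·y₂·(y₁ + y₂) = ½×32.2×0.940×4.07×5.01 = 309.
q = √309 = 17.6 ft²/s.
V₁ = q/y₁ = 18.7 ft/s; Fr₁ = V₁/√(g·y₁) = 3.40.

Fr₁ = 3.40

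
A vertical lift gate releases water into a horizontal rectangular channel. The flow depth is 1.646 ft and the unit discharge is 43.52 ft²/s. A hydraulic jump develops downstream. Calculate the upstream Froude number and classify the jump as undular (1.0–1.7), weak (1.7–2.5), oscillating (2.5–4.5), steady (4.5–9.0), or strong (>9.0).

V₁ = q/y₁ = 43.52/1.646 = 26.44 ft/s. Fr₁ = V₁/√(g·y₁) = 26.44/√(32.2×1.646) = 3.632.
Fr₁ = 3.632 lies in the oscillating range.

Fr₁ = 3.632; oscillating jump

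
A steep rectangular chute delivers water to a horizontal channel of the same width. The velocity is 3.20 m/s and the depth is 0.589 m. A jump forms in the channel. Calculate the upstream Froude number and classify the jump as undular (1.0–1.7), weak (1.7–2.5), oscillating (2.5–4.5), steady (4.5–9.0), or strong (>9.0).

Fr₁ = V₁/√(g·y₁) = 3.20/√(9.81×0.589) = 1.33.
Fr₁ = 1.33 lies in the undular range.

Fr₁ = 1.33; undular jump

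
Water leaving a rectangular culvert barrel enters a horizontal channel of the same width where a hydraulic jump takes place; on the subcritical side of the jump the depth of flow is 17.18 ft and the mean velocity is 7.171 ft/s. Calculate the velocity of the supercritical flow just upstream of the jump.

V₁ = 44.75 ft/s

Fr₂ = V₂/√(g·y₂) = 7.171/√(32.2×17.18) = 0.3049.
Applying the sequent-depth relation in reverse, y₁/y₂ = ½[√(1 + 8Fr₂²) − 1] = ½[√1.7437 − 1] = 0.1602.
y₁ = 0.1602 × 17.18 = 2.753 ft.
V₁ = q/y₁ = 123.2/2.753 = 44.75 ft/s.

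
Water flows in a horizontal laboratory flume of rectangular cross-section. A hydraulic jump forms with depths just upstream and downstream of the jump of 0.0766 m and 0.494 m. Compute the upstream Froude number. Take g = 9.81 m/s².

For a rectangular channel the momentum equation gives q² = ½·g·y₁·y₂·(y₁ + y₂) = ½×9.81×0.0766×0.494×0.571 = 0.106.
q = √0.106 = 0.325 m²/s.
V₁ = q/y₁ = 4.25 m/s; Fr₁ = V₁/√(g·y₁) = 4.90.

Fr₁ = 4.90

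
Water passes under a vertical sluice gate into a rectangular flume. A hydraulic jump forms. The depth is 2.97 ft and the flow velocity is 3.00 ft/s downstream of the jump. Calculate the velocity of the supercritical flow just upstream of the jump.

V₁ = 18.5 ft/s

Fr₂ = V₂/√(g·y₂) = 3.00/√(32.2×2.97) = 0.307.
Since the conjugate-depth ratio holds either way, y₁/y₂ = ½[√(1 + 8Fr₂²) − 1] = ½[√1.753 − 1] = 0.162.
y₁ = 0.162 × 2.97 = 0.481 ft.
V₁ = q/y₁ = 8.91/0.481 = 18.5 ft/s.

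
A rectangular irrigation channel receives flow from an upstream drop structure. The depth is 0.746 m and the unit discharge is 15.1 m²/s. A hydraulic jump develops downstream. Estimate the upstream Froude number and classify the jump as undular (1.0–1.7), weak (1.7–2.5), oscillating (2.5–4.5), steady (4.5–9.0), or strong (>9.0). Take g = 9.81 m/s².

V₁ = q/y₁ = 15.1/0.746 = 20.2 m/s. Fr₁ = V₁/√(g·y₁) = 20.2/√(9.81×0.746) = 7.48.
Fr₁ = 7.48 lies in the steady range.

Fr₁ = 7.48; steady jump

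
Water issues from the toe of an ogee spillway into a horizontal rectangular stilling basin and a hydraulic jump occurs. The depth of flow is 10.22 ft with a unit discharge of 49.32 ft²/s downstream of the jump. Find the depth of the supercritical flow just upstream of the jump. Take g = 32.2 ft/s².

V₂ = q/y₂ = 49.32/10.22 = 4.826 ft/s; Fr₂ = V₂/√(g·y₂) = 0.2660.
From the momentum equation (using Fr₂), y₁/y₂ = ½[√(1 + 8Fr₂²) − 1] = ½[√1.5661 − 1] = 0.1257.
y₁ = 0.1257 × 10.22 = 1.285 ft.

y₁ = 1.285 ft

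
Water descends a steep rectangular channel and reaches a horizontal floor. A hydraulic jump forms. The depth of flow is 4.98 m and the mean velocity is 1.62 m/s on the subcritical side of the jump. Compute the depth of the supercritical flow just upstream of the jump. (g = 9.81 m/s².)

y₁ = 0.487 m

Fr₂ = V₂/√(g·y₂) = 1.62/√(9.81×4.98) = 0.232.
Since the conjugate-depth ratio holds either way, y₁/y₂ = ½[√(1 + 8Fr₂²) − 1] = ½[√1.430 − 1] = 0.0979.
y₁ = 0.0979 × 4.98 = 0.487 m.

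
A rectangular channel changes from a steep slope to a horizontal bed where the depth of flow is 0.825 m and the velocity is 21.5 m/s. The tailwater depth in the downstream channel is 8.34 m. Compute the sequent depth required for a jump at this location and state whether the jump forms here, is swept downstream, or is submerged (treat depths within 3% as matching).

Fr₁ = V₁/√(g·y₁) = 21.5/√(9.81×0.825) = 7.56.
Conjugate-depth relation: y₂/y₁ = ½[√(1 + 8Fr₁²) − 1] = ½[√457.9 − 1] = 10.2.
y₂ = 10.2 × 0.825 = 8.41 m.
Tailwater y_tw = 8.34 m: y_tw ≈ y₂, so the jump forms here.

y₂ = 8.41 m; the jump forms here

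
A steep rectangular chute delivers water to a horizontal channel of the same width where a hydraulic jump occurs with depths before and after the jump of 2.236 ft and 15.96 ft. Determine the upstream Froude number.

Fr₁ = 5.389

For a rectangular channel the momentum equation gives q² = ½·g·y₁·y₂·(y₁ + y₂) = ½×32.2×2.236×15.96×18.20 = 10455.
q = √10455 = 102.2 ft²/s.
V₁ = q/y₁ = 45.73 ft/s; Fr₁ = V₁/√(g·y₁) = 5.389.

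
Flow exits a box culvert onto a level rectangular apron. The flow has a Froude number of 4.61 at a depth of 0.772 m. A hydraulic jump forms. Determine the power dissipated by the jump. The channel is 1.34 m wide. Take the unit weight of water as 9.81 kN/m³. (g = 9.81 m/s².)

P = 526 kW

Fr₁ = 4.61 (given).
Bélanger equation: y₂/y₁ = ½[√(1 + 8Fr₁²) − 1] = ½[√171.0 − 1] = 6.04.
y₂ = 6.04 × 0.772 = 4.66 m.
Head loss: ΔE = (y₂ − y₁)³/(4y₁y₂) = (4.66 − 0.772)³/(4×0.772×4.66) = 58.9/14.4 = 4.09 m.
V₁ = Fr₁·√(g·y₁) = 4.61×√(9.81×0.772) = 12.7 m/s; q = V₁·y₁ = 9.79 m²/s. Q = q·b = 9.79 × 1.34 = 13.1 m³/s. P = γ·Q·ΔE = 9.81 × 13.1 × 4.09 = 526 kW.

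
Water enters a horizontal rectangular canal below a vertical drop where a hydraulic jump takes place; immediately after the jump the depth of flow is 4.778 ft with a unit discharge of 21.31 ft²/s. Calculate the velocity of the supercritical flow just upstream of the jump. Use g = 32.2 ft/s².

V₁ = 20.92 ft/s

V₂ = q/y₂ = 21.31/4.778 = 4.460 ft/s; Fr₂ = V₂/√(g·y₂) = 0.3596.
The Bélanger relation is symmetric: y₁/y₂ = ½[√(1 + 8Fr₂²) − 1] = ½[√2.0343 − 1] = 0.2132.
y₁ = 0.2132 × 4.778 = 1.018 ft.
V₁ = q/y₁ = 21.31/1.018 = 20.92 ft/s.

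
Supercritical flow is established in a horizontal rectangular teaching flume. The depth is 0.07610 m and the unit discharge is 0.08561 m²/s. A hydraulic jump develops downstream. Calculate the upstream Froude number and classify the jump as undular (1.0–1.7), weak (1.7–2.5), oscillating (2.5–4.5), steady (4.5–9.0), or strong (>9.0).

Fr₁ = 1.302; undular jump

V₁ = q/y₁ = 0.08561/0.07610 = 1.125 m/s. Fr₁ = V₁/√(g·y₁) = 1.125/√(9.81×0.07610) = 1.302.
Fr₁ = 1.302 lies in the undular range.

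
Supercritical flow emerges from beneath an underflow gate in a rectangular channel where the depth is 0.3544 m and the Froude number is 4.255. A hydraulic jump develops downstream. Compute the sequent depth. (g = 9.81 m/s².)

Fr₁ = 4.255 (given).
Sequent-depth ratio: y₂/y₁ = ½[√(1 + 8Fr₁²) − 1] = ½[√145.84 − 1] = 5.538.
y₂ = 5.538 × 0.3544 = 1.963 m.

y₂ = 1.963 m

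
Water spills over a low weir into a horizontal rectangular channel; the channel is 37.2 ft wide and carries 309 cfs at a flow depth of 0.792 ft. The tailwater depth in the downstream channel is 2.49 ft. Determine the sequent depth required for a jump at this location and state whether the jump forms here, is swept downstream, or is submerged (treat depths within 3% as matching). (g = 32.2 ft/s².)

q = Q/b = 309/37.2 = 8.31 ft²/s; V₁ = q/y₁ = 10.5 ft/s. Fr₁ = V₁/√(g·y₁) = 2.08.
From the momentum equation for a rectangular channel, y₂/y₁ = ½[√(1 + 8Fr₁²) − 1] = ½[√35.51 − 1] = 2.48.
y₂ = 2.48 × 0.792 = 1.96 ft.
Tailwater y_tw = 2.49 ft: y_tw > y₂, so the jump is submerged.

y₂ = 1.96 ft; the jump is submerged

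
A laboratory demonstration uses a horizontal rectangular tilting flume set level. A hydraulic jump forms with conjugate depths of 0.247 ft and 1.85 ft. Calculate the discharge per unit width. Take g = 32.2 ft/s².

For a rectangular channel the momentum equation gives q² = ½·g·y₁·y₂·(y₁ + y₂) = ½×32.2×0.247×1.85×2.10 = 15.4.
q = √15.4 = 3.93 ft²/s.

q = 3.93 ft²/s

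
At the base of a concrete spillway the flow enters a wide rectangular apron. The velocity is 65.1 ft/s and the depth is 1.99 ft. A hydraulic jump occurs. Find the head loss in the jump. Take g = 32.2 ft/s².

ΔE = 45.3 ft

Fr₁ = V₁/√(g·y₁) = 65.1/√(32.2×1.99) = 8.13.
From the momentum equation for a rectangular channel, y₂/y₁ = ½[√(1 + 8Fr₁²) − 1] = ½[√530.1 − 1] = 11.0.
y₂ = 11.0 × 1.99 = 21.9 ft.
q = V₁·y₁ = 65.1 × 1.99 = 130 ft²/s. V₂ = q/y₂ = 130/21.9 = 5.91 ft/s. E₁ = y₁ + V₁²/2g = 67.8 ft; E₂ = y₂ + V₂²/2g = 22.5 ft. ΔE = E₁ − E₂ = 45.3 ft.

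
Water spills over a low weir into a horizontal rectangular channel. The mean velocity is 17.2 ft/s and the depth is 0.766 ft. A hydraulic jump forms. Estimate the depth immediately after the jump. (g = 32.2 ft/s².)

Fr₁ = V₁/√(g·y₁) = 17.2/√(32.2×0.766) = 3.46.
By Bélanger, y₂/y₁ = ½[√(1 + 8Fr₁²) − 1] = ½[√96.95 − 1] = 4.42.
y₂ = 4.42 × 0.766 = 3.39 ft.

y₂ = 3.39 ft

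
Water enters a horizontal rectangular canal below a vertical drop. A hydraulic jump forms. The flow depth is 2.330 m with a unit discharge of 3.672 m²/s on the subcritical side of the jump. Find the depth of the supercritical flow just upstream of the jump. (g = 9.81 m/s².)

y₁ = 0.4278 m

V₂ = q/y₂ = 3.672/2.330 = 1.576 m/s; Fr₂ = V₂/√(g·y₂) = 0.3296.
The Bélanger relation is symmetric: y₁/y₂ = ½[√(1 + 8Fr₂²) − 1] = ½[√1.8693 − 1] = 0.1836.
y₁ = 0.1836 × 2.330 = 0.4278 m.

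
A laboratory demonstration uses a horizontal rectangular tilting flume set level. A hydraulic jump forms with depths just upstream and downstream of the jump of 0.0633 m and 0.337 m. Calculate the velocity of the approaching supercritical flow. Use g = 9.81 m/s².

For a rectangular channel the momentum equation gives q² = ½·g·y₁·y₂·(y₁ + y₂) = ½×9.81×0.0633×0.337×0.400 = 0.0419.
q = √0.0419 = 0.205 m²/s.
V₁ = q/y₁ = 0.205/0.0633 = 3.23 m/s.

V₁ = 3.23 m/s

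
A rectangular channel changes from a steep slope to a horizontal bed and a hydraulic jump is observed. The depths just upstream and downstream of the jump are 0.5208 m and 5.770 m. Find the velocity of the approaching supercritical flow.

For a rectangular channel the momentum equation gives q² = ½·g·y₁·y₂·(y₁ + y₂) = ½×9.81×0.5208×5.770×6.291 = 92.72.
q = √92.72 = 9.629 m²/s.
V₁ = q/y₁ = 9.629/0.5208 = 18.49 m/s.

V₁ = 18.49 m/s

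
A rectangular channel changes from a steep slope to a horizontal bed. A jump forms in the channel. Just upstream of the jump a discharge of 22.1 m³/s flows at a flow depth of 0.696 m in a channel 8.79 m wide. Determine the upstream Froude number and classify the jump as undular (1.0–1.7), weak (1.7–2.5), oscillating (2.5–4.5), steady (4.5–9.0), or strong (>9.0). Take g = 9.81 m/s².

q = Q/b = 22.1/8.79 = 2.51 m²/s; V₁ = q/y₁ = 3.61 m/s. Fr₁ = V₁/√(g·y₁) = 1.38.
Fr₁ = 1.38 lies in the undular range.

Fr₁ = 1.38; undular jump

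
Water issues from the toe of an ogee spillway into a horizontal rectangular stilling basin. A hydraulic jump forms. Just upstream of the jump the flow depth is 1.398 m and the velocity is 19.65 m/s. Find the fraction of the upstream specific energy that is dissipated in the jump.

ΔE/E₁ = 0.515 (51.5%)

Fr₁ = V₁/√(g·y₁) = 19.65/√(9.81×1.398) = 5.306.
By Bélanger, y₂/y₁ = ½[√(1 + 8Fr₁²) − 1] = ½[√226.24 − 1] = 7.021.
y₂ = 7.021 × 1.398 = 9.815 m.
E₁ = y₁ + V₁²/2g = 21.08 m. ΔE = (y₂ − y₁)³/(4y₁y₂) = 10.86 m. ΔE/E₁ = 10.86/21.08 = 0.515.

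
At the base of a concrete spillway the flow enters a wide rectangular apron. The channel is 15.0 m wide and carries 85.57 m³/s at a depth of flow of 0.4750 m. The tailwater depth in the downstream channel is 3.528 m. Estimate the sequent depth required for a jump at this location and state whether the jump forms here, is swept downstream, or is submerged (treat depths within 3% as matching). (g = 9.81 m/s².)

y₂ = 3.507 m; the jump forms here

q = Q/b = 85.57/15.0 = 5.705 m²/s; V₁ = q/y₁ = 12.01 m/s. Fr₁ = V₁/√(g·y₁) = 5.564.
From the momentum equation for a rectangular channel, y₂/y₁ = ½[√(1 + 8Fr₁²) − 1] = ½[√248.63 − 1] = 7.384.
y₂ = 7.384 × 0.4750 = 3.507 m.
Tailwater y_tw = 3.528 m: y_tw ≈ y₂, so the jump forms here.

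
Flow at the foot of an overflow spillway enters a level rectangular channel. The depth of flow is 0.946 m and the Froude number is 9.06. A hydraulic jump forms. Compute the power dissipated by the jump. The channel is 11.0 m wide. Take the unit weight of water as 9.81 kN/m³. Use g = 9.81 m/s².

P = 78491 kW

Fr₁ = 9.06 (given).
Bélanger equation: y₂/y₁ = ½[√(1 + 8Fr₁²) − 1] = ½[√657.7 − 1] = 12.3.
y₂ = 12.3 × 0.946 = 11.7 m.
Head loss: ΔE = (y₂ − y₁)³/(4y₁y₂) = (11.7 − 0.946)³/(4×0.946×11.7) = 1229/44.1 = 27.9 m.
V₁ = Fr₁·√(g·y₁) = 9.06×√(9.81×0.946) = 27.6 m/s; q = V₁·y₁ = 26.1 m²/s. Q = q·b = 26.1 × 11.0 = 287 m³/s. P = γ·Q·ΔE = 9.81 × 287 × 27.9 = 78491 kW.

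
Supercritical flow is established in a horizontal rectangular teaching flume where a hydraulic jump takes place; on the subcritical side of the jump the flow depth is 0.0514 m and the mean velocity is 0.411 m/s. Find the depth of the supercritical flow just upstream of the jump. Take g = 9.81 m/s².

Fr₂ = V₂/√(g·y₂) = 0.411/√(9.81×0.0514) = 0.579.
From the momentum equation (using Fr₂), y₁/y₂ = ½[√(1 + 8Fr₂²) − 1] = ½[√3.680 − 1] = 0.459.
y₁ = 0.459 × 0.0514 = 0.0236 m.

y₁ = 0.0236 m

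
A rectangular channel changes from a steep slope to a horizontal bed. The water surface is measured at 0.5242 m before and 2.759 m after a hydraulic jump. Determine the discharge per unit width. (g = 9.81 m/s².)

q = 4.826 m²/s

For a rectangular channel the momentum equation gives q² = ½·g·y₁·y₂·(y₁ + y₂) = ½×9.81×0.5242×2.759×3.283 = 23.29.
q = √23.29 = 4.826 m²/s.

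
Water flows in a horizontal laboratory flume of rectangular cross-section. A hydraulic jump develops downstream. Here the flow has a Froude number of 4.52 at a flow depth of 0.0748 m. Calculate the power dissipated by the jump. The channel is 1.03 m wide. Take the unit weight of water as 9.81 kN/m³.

P = 1.10 kW

Fr₁ = 4.52 (given).
By Bélanger, y₂/y₁ = ½[√(1 + 8Fr₁²) − 1] = ½[√164.4 − 1] = 5.91.
y₂ = 5.91 × 0.0748 = 0.442 m.
V₁ = Fr₁·√(g·y₁) = 4.52×√(9.81×0.0748) = 3.87 m/s; q = V₁·y₁ = 0.290 m²/s. V₂ = q/y₂ = 0.290/0.442 = 0.655 m/s. E₁ = y₁ + V₁²/2g = 0.839 m; E₂ = y₂ + V₂²/2g = 0.464 m. ΔE = E₁ − E₂ = 0.375 m.
Q = q·b = 0.290 × 1.03 = 0.298 m³/s. P = γ·Q·ΔE = 9.81 × 0.298 × 0.375 = 1.10 kW.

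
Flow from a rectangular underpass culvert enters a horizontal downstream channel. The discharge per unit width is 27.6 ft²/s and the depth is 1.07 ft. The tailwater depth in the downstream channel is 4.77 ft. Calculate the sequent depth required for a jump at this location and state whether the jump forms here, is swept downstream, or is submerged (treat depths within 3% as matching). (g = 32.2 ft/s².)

V₁ = q/y₁ = 27.6/1.07 = 25.8 ft/s. Fr₁ = V₁/√(g·y₁) = 25.8/√(32.2×1.07) = 4.39.
Bélanger equation: y₂/y₁ = ½[√(1 + 8Fr₁²) − 1] = ½[√155.5 − 1] = 5.73.
y₂ = 5.73 × 1.07 = 6.14 ft.
Tailwater y_tw = 4.77 ft: y_tw < y₂, so the jump is swept downstream.

y₂ = 6.14 ft; the jump is swept downstream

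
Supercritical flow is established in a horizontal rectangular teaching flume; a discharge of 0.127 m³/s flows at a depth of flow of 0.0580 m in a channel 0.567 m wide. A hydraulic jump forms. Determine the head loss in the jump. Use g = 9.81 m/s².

ΔE = 0.410 m

q = Q/b = 0.127/0.567 = 0.224 m²/s; V₁ = q/y₁ = 3.86 m/s. Fr₁ = V₁/√(g·y₁) = 5.12.
Sequent-depth ratio: y₂/y₁ = ½[√(1 + 8Fr₁²) − 1] = ½[√210.7 − 1] = 6.76.
y₂ = 6.76 × 0.0580 = 0.392 m.
Head loss: ΔE = (y₂ − y₁)³/(4y₁y₂) = (0.392 − 0.0580)³/(4×0.0580×0.392) = 0.0372/0.0909 = 0.410 m.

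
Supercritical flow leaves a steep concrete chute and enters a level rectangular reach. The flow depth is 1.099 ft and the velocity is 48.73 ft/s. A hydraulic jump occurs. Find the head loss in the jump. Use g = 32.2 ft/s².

ΔE = 25.48 ft

Fr₁ = V₁/√(g·y₁) = 48.73/√(32.2×1.099) = 8.192.
By Bélanger, y₂/y₁ = ½[√(1 + 8Fr₁²) − 1] = ½[√537.82 − 1] = 11.10.
y₂ = 11.10 × 1.099 = 12.19 ft.
Head loss: ΔE = (y₂ − y₁)³/(4y₁y₂) = (12.19 − 1.099)³/(4×1.099×12.19) = 1366/53.60 = 25.48 ft.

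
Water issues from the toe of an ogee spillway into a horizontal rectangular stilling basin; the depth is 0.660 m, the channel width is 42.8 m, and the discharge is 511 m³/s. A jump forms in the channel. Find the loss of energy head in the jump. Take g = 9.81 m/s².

q = Q/b = 511/42.8 = 11.9 m²/s; V₁ = q/y₁ = 18.1 m/s. Fr₁ = V₁/√(g·y₁) = 7.11.
From the momentum equation for a rectangular channel, y₂/y₁ = ½[√(1 + 8Fr₁²) − 1] = ½[√405.3 − 1] = 9.57.
y₂ = 9.57 × 0.660 = 6.31 m.
V₂ = q/y₂ = 11.9/6.31 = 1.89 m/s. E₁ = y₁ + V₁²/2g = 17.3 m; E₂ = y₂ + V₂²/2g = 6.50 m. ΔE = E₁ − E₂ = 10.8 m.

ΔE = 10.8 m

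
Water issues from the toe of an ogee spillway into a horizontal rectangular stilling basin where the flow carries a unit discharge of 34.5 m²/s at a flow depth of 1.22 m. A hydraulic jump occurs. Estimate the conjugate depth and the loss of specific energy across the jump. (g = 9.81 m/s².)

y₂ = 13.5 m; ΔE = 28.1 m

V₁ = q/y₁ = 34.5/1.22 = 28.3 m/s. Fr₁ = V₁/√(g·y₁) = 28.3/√(9.81×1.22) = 8.17.
From the momentum equation for a rectangular channel, y₂/y₁ = ½[√(1 + 8Fr₁²) − 1] = ½[√535.5 − 1] = 11.1.
y₂ = 11.1 × 1.22 = 13.5 m.
V₂ = q/y₂ = 34.5/13.5 = 2.55 m/s. E₁ = y₁ + V₁²/2g = 42.0 m; E₂ = y₂ + V₂²/2g = 13.8 m. ΔE = E₁ − E₂ = 28.1 m.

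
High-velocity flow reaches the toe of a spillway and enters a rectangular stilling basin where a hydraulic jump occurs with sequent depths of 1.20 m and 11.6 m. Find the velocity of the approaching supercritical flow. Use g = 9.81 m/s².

For a rectangular channel the momentum equation gives q² = ½·g·y₁·y₂·(y₁ + y₂) = ½×9.81×1.20×11.6×12.8 = 874.
q = √874 = 29.6 m²/s.
V₁ = q/y₁ = 29.6/1.20 = 24.6 m/s.

V₁ = 24.6 m/s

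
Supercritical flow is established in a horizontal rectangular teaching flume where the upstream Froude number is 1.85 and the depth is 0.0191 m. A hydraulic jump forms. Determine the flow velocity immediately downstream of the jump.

Fr₁ = 1.85 (given).
From the momentum equation for a rectangular channel, y₂/y₁ = ½[√(1 + 8Fr₁²) − 1] = ½[√28.38 − 1] = 2.16.
y₂ = 2.16 × 0.0191 = 0.0413 m.
V₁ = Fr₁·√(g·y₁) = 1.85×√(9.81×0.0191) = 0.801 m/s; q = V₁·y₁ = 0.0153 m²/s.
V₂ = q/y₂ = 0.0153/0.0413 = 0.370 m/s.

V₂ = 0.370 m/s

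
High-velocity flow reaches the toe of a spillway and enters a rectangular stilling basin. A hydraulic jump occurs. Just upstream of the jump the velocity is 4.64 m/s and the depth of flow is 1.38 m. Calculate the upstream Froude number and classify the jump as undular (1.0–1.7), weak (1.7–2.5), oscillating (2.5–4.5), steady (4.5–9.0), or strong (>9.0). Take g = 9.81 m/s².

Fr₁ = 1.26; undular jump

Fr₁ = V₁/√(g·y₁) = 4.64/√(9.81×1.38) = 1.26.
Fr₁ = 1.26 lies in the undular range.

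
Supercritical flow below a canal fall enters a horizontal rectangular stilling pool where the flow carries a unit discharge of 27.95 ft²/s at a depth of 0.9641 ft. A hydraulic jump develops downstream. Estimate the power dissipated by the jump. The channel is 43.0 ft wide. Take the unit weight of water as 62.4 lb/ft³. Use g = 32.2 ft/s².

V₁ = q/y₁ = 27.95/0.9641 = 28.99 ft/s. Fr₁ = V₁/√(g·y₁) = 28.99/√(32.2×0.9641) = 5.203.
From the momentum equation for a rectangular channel, y₂/y₁ = ½[√(1 + 8Fr₁²) − 1] = ½[√217.59 − 1] = 6.875.
y₂ = 6.875 × 0.9641 = 6.629 ft.
Head loss: ΔE = (y₂ − y₁)³/(4y₁y₂) = (6.629 − 0.9641)³/(4×0.9641×6.629) = 181.8/25.56 = 7.110 ft.
Q = q·b = 27.95 × 43.0 = 1202 cfs. P = γ·Q·ΔE/550 = 62.4 × 1202 × 7.110 / 550 = 969.5 hp.

P = 969.5 hp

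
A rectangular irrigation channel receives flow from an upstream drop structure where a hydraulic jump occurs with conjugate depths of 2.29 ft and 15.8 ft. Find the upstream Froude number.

For a rectangular channel the momentum equation gives q² = ½·g·y₁·y₂·(y₁ + y₂) = ½×32.2×2.29×15.8×18.1 = 10538.
q = √10538 = 103 ft²/s.
V₁ = q/y₁ = 44.8 ft/s; Fr₁ = V₁/√(g·y₁) = 5.22.

Fr₁ = 5.22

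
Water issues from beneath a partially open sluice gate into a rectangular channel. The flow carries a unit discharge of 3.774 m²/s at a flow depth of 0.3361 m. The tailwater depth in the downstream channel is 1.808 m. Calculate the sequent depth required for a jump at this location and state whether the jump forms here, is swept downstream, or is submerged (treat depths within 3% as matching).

y₂ = 2.776 m; the jump is swept downstream

V₁ = q/y₁ = 3.774/0.3361 = 11.23 m/s. Fr₁ = V₁/√(g·y₁) = 11.23/√(9.81×0.3361) = 6.184.
Conjugate-depth relation: y₂/y₁ = ½[√(1 + 8Fr₁²) − 1] = ½[√306.93 − 1] = 8.260.
y₂ = 8.260 × 0.3361 = 2.776 m.
Tailwater y_tw = 1.808 m: y_tw < y₂, so the jump is swept downstream.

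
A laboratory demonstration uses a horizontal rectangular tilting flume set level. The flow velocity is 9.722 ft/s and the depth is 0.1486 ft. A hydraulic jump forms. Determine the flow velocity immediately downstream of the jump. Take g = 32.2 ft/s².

V₂ = 1.675 ft/s

Fr₁ = V₁/√(g·y₁) = 9.722/√(32.2×0.1486) = 4.444.
By Bélanger, y₂/y₁ = ½[√(1 + 8Fr₁²) − 1] = ½[√159.03 − 1] = 5.805.
y₂ = 5.805 × 0.1486 = 0.8627 ft.
q = V₁·y₁ = 9.722 × 0.1486 = 1.445 ft²/s.
V₂ = q/y₂ = 1.445/0.8627 = 1.675 ft/s.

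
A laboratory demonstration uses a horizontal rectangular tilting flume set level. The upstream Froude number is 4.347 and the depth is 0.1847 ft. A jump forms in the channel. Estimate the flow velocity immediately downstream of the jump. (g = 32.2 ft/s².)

V₂ = 1.870 ft/s

Fr₁ = 4.347 (given).
From the momentum equation for a rectangular channel, y₂/y₁ = ½[√(1 + 8Fr₁²) − 1] = ½[√152.17 − 1] = 5.668.
y₂ = 5.668 × 0.1847 = 1.047 ft.
V₁ = Fr₁·√(g·y₁) = 4.347×√(32.2×0.1847) = 10.60 ft/s; q = V₁·y₁ = 1.958 ft²/s.
V₂ = q/y₂ = 1.958/1.047 = 1.870 ft/s.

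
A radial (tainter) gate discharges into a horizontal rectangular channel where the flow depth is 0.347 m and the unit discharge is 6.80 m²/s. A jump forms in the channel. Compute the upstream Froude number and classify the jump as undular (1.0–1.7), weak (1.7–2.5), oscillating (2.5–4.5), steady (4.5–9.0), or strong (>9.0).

Fr₁ = 10.6; strong jump

V₁ = q/y₁ = 6.80/0.347 = 19.6 m/s. Fr₁ = V₁/√(g·y₁) = 19.6/√(9.81×0.347) = 10.6.
Fr₁ = 10.6 lies in the strong range.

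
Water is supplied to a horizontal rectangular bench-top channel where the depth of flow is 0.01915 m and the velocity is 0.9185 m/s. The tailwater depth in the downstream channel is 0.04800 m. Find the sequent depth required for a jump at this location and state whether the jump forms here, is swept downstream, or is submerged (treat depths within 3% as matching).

Fr₁ = V₁/√(g·y₁) = 0.9185/√(9.81×0.01915) = 2.119.
Conjugate-depth relation: y₂/y₁ = ½[√(1 + 8Fr₁²) − 1] = ½[√36.926 − 1] = 2.538.
y₂ = 2.538 × 0.01915 = 0.04861 m.
Tailwater y_tw = 0.04800 m: y_tw ≈ y₂, so the jump forms here.

y₂ = 0.04861 m; the jump forms here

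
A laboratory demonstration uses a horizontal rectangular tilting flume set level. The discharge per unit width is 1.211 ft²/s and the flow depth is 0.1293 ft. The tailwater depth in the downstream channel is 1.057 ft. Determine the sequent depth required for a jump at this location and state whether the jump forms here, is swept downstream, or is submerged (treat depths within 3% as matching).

y₂ = 0.7772 ft; the jump is submerged

V₁ = q/y₁ = 1.211/0.1293 = 9.366 ft/s. Fr₁ = V₁/√(g·y₁) = 9.366/√(32.2×0.1293) = 4.590.
Sequent-depth ratio: y₂/y₁ = ½[√(1 + 8Fr₁²) − 1] = ½[√169.55 − 1] = 6.011.
y₂ = 6.011 × 0.1293 = 0.7772 ft.
Tailwater y_tw = 1.057 ft: y_tw > y₂, so the jump is submerged.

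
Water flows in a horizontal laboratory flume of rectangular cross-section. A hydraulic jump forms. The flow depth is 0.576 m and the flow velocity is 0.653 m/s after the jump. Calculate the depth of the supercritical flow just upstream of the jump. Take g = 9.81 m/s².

Fr₂ = V₂/√(g·y₂) = 0.653/√(9.81×0.576) = 0.275.
Since the conjugate-depth ratio holds either way, y₁/y₂ = ½[√(1 + 8Fr₂²) − 1] = ½[√1.604 − 1] = 0.133.
y₁ = 0.133 × 0.576 = 0.0767 m.

y₁ = 0.0767 m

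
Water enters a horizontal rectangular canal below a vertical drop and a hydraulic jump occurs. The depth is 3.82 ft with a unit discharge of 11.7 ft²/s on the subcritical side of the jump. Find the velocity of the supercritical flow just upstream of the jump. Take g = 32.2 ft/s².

V₂ = q/y₂ = 11.7/3.82 = 3.06 ft/s; Fr₂ = V₂/√(g·y₂) = 0.276.
The Bélanger relation is symmetric: y₁/y₂ = ½[√(1 + 8Fr₂²) − 1] = ½[√1.610 − 1] = 0.134.
y₁ = 0.134 × 3.82 = 0.514 ft.
V₁ = q/y₁ = 11.7/0.514 = 22.8 ft/s.

V₁ = 22.8 ft/s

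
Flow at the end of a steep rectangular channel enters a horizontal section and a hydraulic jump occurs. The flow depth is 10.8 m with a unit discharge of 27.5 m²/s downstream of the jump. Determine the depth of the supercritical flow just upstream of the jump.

y₁ = 1.19 m

V₂ = q/y₂ = 27.5/10.8 = 2.55 m/s; Fr₂ = V₂/√(g·y₂) = 0.247.
The Bélanger relation is symmetric: y₁/y₂ = ½[√(1 + 8Fr₂²) − 1] = ½[√1.490 − 1] = 0.110.
y₁ = 0.110 × 10.8 = 1.19 m.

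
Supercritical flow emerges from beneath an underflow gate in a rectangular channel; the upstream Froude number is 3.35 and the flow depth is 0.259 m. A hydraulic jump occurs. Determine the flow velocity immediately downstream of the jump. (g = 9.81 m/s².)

V₂ = 1.25 m/s

Fr₁ = 3.35 (given).
Bélanger equation: y₂/y₁ = ½[√(1 + 8Fr₁²) − 1] = ½[√90.78 − 1] = 4.26.
y₂ = 4.26 × 0.259 = 1.10 m.
V₁ = Fr₁·√(g·y₁) = 3.35×√(9.81×0.259) = 5.34 m/s; q = V₁·y₁ = 1.38 m²/s.
V₂ = q/y₂ = 1.38/1.10 = 1.25 m/s.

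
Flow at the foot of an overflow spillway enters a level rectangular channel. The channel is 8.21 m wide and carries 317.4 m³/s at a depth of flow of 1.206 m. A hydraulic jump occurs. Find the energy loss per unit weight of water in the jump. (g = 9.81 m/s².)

q = Q/b = 317.4/8.21 = 38.66 m²/s; V₁ = q/y₁ = 32.06 m/s. Fr₁ = V₁/√(g·y₁) = 9.320.
By Bélanger, y₂/y₁ = ½[√(1 + 8Fr₁²) − 1] = ½[√695.87 − 1] = 12.69.
y₂ = 12.69 × 1.206 = 15.30 m.
Head loss: ΔE = (y₂ − y₁)³/(4y₁y₂) = (15.30 − 1.206)³/(4×1.206×15.30) = 2802/73.83 = 37.95 m.

ΔE = 37.95 m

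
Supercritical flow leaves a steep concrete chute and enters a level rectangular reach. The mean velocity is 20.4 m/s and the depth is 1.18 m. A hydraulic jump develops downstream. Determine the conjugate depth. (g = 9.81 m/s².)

Fr₁ = V₁/√(g·y₁) = 20.4/√(9.81×1.18) = 6.00.
Sequent-depth ratio: y₂/y₁ = ½[√(1 + 8Fr₁²) − 1] = ½[√288.6 − 1] = 7.99.
y₂ = 7.99 × 1.18 = 9.43 m.

y₂ = 9.43 m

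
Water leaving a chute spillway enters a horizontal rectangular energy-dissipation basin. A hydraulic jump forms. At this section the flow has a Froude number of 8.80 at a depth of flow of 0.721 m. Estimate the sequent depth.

y₂ = 8.62 m

Fr₁ = 8.80 (given).
Bélanger equation: y₂/y₁ = ½[√(1 + 8Fr₁²) − 1] = ½[√620.5 − 1] = 12.0.
y₂ = 12.0 × 0.721 = 8.62 m.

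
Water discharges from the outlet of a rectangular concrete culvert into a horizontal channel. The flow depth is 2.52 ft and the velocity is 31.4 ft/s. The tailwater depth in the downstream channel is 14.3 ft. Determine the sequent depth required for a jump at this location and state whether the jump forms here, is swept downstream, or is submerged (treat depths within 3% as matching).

Fr₁ = V₁/√(g·y₁) = 31.4/√(32.2×2.52) = 3.49.
Conjugate-depth relation: y₂/y₁ = ½[√(1 + 8Fr₁²) − 1] = ½[√98.21 − 1] = 4.45.
y₂ = 4.45 × 2.52 = 11.2 ft.
Tailwater y_tw = 14.3 ft: y_tw > y₂, so the jump is submerged.

y₂ = 11.2 ft; the jump is submerged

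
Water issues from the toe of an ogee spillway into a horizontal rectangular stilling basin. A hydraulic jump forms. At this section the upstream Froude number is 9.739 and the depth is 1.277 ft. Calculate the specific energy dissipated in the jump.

Fr₁ = 9.739 (given).
From the momentum equation for a rectangular channel, y₂/y₁ = ½[√(1 + 8Fr₁²) − 1] = ½[√759.78 − 1] = 13.28.
y₂ = 13.28 × 1.277 = 16.96 ft.
Head loss: ΔE = (y₂ − y₁)³/(4y₁y₂) = (16.96 − 1.277)³/(4×1.277×16.96) = 3858/86.64 = 44.53 ft.

ΔE = 44.53 ft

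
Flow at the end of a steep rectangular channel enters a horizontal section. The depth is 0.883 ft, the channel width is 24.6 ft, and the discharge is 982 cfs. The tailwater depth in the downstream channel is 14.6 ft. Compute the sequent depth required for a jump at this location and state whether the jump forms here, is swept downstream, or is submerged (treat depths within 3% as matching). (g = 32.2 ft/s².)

q = Q/b = 982/24.6 = 39.9 ft²/s; V₁ = q/y₁ = 45.2 ft/s. Fr₁ = V₁/√(g·y₁) = 8.48.
By Bélanger, y₂/y₁ = ½[√(1 + 8Fr₁²) − 1] = ½[√576.0 − 1] = 11.5.
y₂ = 11.5 × 0.883 = 10.2 ft.
Tailwater y_tw = 14.6 ft: y_tw > y₂, so the jump is submerged.

y₂ = 10.2 ft; the jump is submerged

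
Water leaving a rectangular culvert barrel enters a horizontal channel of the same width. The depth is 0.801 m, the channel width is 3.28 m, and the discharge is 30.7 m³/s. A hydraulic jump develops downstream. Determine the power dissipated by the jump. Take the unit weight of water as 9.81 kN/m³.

P = 959 kW

q = Q/b = 30.7/3.28 = 9.36 m²/s; V₁ = q/y₁ = 11.7 m/s. Fr₁ = V₁/√(g·y₁) = 4.17.
By Bélanger, y₂/y₁ = ½[√(1 + 8Fr₁²) − 1] = ½[√140.0 − 1] = 5.42.
y₂ = 5.42 × 0.801 = 4.34 m.
Head loss: ΔE = (y₂ − y₁)³/(4y₁y₂) = (4.34 − 0.801)³/(4×0.801×4.34) = 44.3/13.9 = 3.18 m.
P = γ·Q·ΔE = 9.81 × 30.7 × 3.18 = 959 kW.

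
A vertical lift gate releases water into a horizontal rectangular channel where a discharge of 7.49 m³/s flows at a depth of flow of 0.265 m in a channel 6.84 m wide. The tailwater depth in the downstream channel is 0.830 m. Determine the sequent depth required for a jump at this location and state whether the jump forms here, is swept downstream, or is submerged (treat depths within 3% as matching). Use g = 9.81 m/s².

q = Q/b = 7.49/6.84 = 1.10 m²/s; V₁ = q/y₁ = 4.13 m/s. Fr₁ = V₁/√(g·y₁) = 2.56.
Conjugate-depth relation: y₂/y₁ = ½[√(1 + 8Fr₁²) − 1] = ½[√53.55 − 1] = 3.16.
y₂ = 3.16 × 0.265 = 0.837 m.
Tailwater y_tw = 0.830 m: y_tw ≈ y₂, so the jump forms here.

y₂ = 0.837 m; the jump forms here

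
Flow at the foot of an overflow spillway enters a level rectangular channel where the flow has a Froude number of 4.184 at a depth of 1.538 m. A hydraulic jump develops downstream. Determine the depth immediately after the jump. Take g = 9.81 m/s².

y₂ = 8.364 m

Fr₁ = 4.184 (given).
Conjugate-depth relation: y₂/y₁ = ½[√(1 + 8Fr₁²) − 1] = ½[√141.05 − 1] = 5.438.
y₂ = 5.438 × 1.538 = 8.364 m.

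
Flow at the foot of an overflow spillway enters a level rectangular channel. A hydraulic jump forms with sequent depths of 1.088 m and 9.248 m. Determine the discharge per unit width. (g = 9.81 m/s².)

q = 22.59 m²/s

For a rectangular channel the momentum equation gives q² = ½·g·y₁·y₂·(y₁ + y₂) = ½×9.81×1.088×9.248×10.34 = 510.1.
q = √510.1 = 22.59 m²/s.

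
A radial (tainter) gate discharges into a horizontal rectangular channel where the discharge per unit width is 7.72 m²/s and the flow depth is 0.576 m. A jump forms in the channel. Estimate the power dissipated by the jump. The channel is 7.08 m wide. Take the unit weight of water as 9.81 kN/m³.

V₁ = q/y₁ = 7.72/0.576 = 13.4 m/s. Fr₁ = V₁/√(g·y₁) = 13.4/√(9.81×0.576) = 5.64.
Conjugate-depth relation: y₂/y₁ = ½[√(1 + 8Fr₁²) − 1] = ½[√255.3 − 1] = 7.49.
y₂ = 7.49 × 0.576 = 4.31 m.
Head loss: ΔE = (y₂ − y₁)³/(4y₁y₂) = (4.31 − 0.576)³/(4×0.576×4.31) = 52.2/9.94 = 5.25 m.
Q = q·b = 7.72 × 7.08 = 54.7 m³/s. P = γ·Q·ΔE = 9.81 × 54.7 × 5.25 = 2817 kW.

P = 2817 kW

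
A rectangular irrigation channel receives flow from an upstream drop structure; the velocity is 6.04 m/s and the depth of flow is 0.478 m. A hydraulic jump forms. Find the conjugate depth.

y₂ = 1.66 m

Fr₁ = V₁/√(g·y₁) = 6.04/√(9.81×0.478) = 2.79.
Bélanger equation: y₂/y₁ = ½[√(1 + 8Fr₁²) − 1] = ½[√63.24 − 1] = 3.48.
y₂ = 3.48 × 0.478 = 1.66 m.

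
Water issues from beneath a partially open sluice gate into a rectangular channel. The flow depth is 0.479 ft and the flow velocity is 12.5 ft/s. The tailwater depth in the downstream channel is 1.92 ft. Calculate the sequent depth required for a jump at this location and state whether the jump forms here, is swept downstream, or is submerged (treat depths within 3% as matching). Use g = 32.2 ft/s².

Fr₁ = V₁/√(g·y₁) = 12.5/√(32.2×0.479) = 3.18.
Bélanger equation: y₂/y₁ = ½[√(1 + 8Fr₁²) − 1] = ½[√82.04 − 1] = 4.03.
y₂ = 4.03 × 0.479 = 1.93 ft.
Tailwater y_tw = 1.92 ft: y_tw ≈ y₂, so the jump forms here.

y₂ = 1.93 ft; the jump forms here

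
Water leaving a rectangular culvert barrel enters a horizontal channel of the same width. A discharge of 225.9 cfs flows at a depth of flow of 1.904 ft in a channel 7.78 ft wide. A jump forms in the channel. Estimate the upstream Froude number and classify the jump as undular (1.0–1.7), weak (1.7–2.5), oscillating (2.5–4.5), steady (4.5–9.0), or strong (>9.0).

q = Q/b = 225.9/7.78 = 29.04 ft²/s; V₁ = q/y₁ = 15.25 ft/s. Fr₁ = V₁/√(g·y₁) = 1.948.
Fr₁ = 1.948 lies in the weak range.

Fr₁ = 1.948; weak jump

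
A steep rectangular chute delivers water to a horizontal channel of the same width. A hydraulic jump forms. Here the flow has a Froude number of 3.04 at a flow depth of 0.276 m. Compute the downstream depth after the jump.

Fr₁ = 3.04 (given).
By Bélanger, y₂/y₁ = ½[√(1 + 8Fr₁²) − 1] = ½[√74.93 − 1] = 3.83.
y₂ = 3.83 × 0.276 = 1.06 m.

y₂ = 1.06 m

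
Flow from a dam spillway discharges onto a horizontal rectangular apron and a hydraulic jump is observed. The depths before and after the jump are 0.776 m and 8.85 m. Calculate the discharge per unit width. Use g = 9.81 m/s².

For a rectangular channel the momentum equation gives q² = ½·g·y₁·y₂·(y₁ + y₂) = ½×9.81×0.776×8.85×9.63 = 324.
q = √324 = 18.0 m²/s.

q = 18.0 m²/s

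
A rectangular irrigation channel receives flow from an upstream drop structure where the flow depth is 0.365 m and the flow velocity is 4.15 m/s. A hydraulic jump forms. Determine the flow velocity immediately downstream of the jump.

V₂ = 1.57 m/s

Fr₁ = V₁/√(g·y₁) = 4.15/√(9.81×0.365) = 2.19.
From the momentum equation for a rectangular channel, y₂/y₁ = ½[√(1 + 8Fr₁²) − 1] = ½[√39.48 − 1] = 2.64.
y₂ = 2.64 × 0.365 = 0.964 m.
q = V₁·y₁ = 4.15 × 0.365 = 1.51 m²/s.
V₂ = q/y₂ = 1.51/0.964 = 1.57 m/s.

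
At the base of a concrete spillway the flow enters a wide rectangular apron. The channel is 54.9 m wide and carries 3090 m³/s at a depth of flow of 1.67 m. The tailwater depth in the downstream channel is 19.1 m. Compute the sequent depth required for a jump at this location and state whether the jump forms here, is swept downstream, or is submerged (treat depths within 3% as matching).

q = Q/b = 3090/54.9 = 56.3 m²/s; V₁ = q/y₁ = 33.7 m/s. Fr₁ = V₁/√(g·y₁) = 8.33.
Bélanger equation: y₂/y₁ = ½[√(1 + 8Fr₁²) − 1] = ½[√555.7 − 1] = 11.3.
y₂ = 11.3 × 1.67 = 18.8 m.
Tailwater y_tw = 19.1 m: y_tw ≈ y₂, so the jump forms here.

y₂ = 18.8 m; the jump forms here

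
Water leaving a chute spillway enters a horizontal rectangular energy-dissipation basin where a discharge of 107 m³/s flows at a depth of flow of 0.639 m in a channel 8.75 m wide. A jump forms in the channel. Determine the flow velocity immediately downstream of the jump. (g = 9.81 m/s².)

q = Q/b = 107/8.75 = 12.2 m²/s; V₁ = q/y₁ = 19.1 m/s. Fr₁ = V₁/√(g·y₁) = 7.64.
Bélanger equation: y₂/y₁ = ½[√(1 + 8Fr₁²) − 1] = ½[√468.4 − 1] = 10.3.
y₂ = 10.3 × 0.639 = 6.60 m.
V₂ = q/y₂ = 12.2/6.60 = 1.85 m/s.

V₂ = 1.85 m/s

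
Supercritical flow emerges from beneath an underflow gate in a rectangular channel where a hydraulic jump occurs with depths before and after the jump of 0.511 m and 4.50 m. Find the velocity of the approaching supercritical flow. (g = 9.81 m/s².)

V₁ = 14.7 m/s

For a rectangular channel the momentum equation gives q² = ½·g·y₁·y₂·(y₁ + y₂) = ½×9.81×0.511×4.50×5.01 = 56.5.
q = √56.5 = 7.52 m²/s.
V₁ = q/y₁ = 7.52/0.511 = 14.7 m/s.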